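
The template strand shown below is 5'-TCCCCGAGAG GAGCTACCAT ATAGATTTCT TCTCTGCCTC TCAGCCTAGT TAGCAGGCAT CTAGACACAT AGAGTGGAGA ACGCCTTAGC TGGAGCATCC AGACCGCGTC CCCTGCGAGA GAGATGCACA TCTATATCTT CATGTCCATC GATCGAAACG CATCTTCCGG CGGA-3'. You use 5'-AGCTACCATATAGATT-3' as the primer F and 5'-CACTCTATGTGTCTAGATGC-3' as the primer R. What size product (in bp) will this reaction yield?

65 bp

The forward primer matches the template at positions 12–27.
Taking the reverse complement of CACTCTATGTGTCTAGATGC gives GCATCTAGACACATAGAGTG, found at positions 57–76 on the template; the primer anneals here to the top strand with its 3' end pointing upstream.
The product runs from position 12 to position 76, so its length is 76 − 12 + 1 = 65 bp.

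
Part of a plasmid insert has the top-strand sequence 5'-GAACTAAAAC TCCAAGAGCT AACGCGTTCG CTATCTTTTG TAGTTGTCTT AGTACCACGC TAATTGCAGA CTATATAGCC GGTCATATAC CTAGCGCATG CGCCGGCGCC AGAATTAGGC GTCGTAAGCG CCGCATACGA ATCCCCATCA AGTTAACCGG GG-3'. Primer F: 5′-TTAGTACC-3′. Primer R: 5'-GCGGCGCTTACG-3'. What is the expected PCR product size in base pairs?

86 bp

The forward primer matches the template at positions 49–56.
Taking the reverse complement of GCGGCGCTTACG gives CGTAAGCGCCGC, found at positions 123–134 on the template; the primer anneals here to the top strand with its 3' end pointing upstream.
The product runs from position 49 to position 134, so its length is 134 − 49 + 1 = 86 bp.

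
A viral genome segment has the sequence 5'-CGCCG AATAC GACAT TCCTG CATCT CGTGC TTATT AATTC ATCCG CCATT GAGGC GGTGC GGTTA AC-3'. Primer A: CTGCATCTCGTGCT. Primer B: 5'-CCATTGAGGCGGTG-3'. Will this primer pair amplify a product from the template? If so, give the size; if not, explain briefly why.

No product — both primers anneal to the same strand and extend in the same direction.

Primer A (CTGCATCTCGTGCT) matches the top strand at positions 18–31 (3' end points downstream).
Primer B (CCATTGAGGCGGTG) also matches the top strand directly, at positions 46–59 — its reverse complement CACCGCCTCAATGG is not present.
Both primers anneal to the bottom strand with 3' ends pointing the same way, so neither can prime synthesis back toward the other.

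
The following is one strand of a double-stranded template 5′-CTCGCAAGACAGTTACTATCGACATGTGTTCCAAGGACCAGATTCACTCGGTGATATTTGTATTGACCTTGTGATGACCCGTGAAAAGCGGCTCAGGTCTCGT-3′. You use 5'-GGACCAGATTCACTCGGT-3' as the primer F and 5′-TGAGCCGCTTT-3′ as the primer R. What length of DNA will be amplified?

Forward primer GGACCAGATTCACTCGGT is found on the top strand at positions 35–52.
The reverse primer's reverse complement is AAAGCGGCTCA, which matches the template at positions 85–95.
Product length = (reverse-primer end) − (forward-primer start) + 1 = 95 − 35 + 1 = 61 bp.

61 bp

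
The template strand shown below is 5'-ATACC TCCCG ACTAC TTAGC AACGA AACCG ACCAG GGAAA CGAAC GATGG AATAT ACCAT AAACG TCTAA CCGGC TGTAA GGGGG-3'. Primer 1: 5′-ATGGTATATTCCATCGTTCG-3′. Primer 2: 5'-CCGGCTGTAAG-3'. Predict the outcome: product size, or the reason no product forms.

Primer 1 (ATGGTATATTCCATCGTTCG) has reverse complement CGAACGATGGAATATACCAT, which matches the top strand at positions 41–60; primer 1 anneals to the top strand there with its 3' end pointing upstream toward position 41.
Primer 2 (CCGGCTGTAAG) matches the top strand directly at positions 71–81; it anneals to the bottom strand with its 3' end pointing downstream toward position 81.
The 3' ends diverge (primer 1 extends toward position 1, primer 2 toward position 85), so the primers never converge on a shared product.

No product — the primers' 3' ends point away from each other.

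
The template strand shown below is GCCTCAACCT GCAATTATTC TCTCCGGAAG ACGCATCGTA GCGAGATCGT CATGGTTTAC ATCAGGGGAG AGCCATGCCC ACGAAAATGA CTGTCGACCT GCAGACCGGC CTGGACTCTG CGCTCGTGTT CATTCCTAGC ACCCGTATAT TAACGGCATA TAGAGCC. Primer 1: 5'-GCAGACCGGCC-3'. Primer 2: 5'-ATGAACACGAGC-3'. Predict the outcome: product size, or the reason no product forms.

Yes — a 33 bp product.

Primer 1 (GCAGACCGGCC) matches the top strand at positions 101–111; it acts as a forward primer.
Primer 2's reverse complement is GCTCGTGTTCAT, matching the top strand at positions 122–133; it acts as a reverse primer.
The 3' ends face each other across positions 101–133, giving a 33 bp product.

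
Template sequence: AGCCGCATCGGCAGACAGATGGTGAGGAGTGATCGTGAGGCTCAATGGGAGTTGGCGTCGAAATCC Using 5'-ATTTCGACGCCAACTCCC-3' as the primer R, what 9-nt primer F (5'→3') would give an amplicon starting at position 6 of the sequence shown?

The reverse primer's reverse complement GGGAGTTGGCGTCGAAAT matches the template at positions 47–64; the product starts at position 6.
The forward primer is identical to the top strand over positions 6–14: CATCGGCAG.

5'-CATCGGCAG-3'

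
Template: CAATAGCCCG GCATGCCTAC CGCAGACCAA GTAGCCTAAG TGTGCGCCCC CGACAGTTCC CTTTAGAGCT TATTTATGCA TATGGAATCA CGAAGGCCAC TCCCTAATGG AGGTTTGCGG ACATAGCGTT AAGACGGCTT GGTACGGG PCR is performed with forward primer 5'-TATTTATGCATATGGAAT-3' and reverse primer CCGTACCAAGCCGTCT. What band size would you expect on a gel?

77 bp

Forward primer TATTTATGCATATGGAAT is found on the top strand at positions 71–88.
Taking the reverse complement of CCGTACCAAGCCGTCT gives AGACGGCTTGGTACGG, found at positions 132–147 on the template; the primer anneals here to the top strand with its 3' end pointing upstream.
Product length = (reverse-primer end) − (forward-primer start) + 1 = 147 − 71 + 1 = 77 bp.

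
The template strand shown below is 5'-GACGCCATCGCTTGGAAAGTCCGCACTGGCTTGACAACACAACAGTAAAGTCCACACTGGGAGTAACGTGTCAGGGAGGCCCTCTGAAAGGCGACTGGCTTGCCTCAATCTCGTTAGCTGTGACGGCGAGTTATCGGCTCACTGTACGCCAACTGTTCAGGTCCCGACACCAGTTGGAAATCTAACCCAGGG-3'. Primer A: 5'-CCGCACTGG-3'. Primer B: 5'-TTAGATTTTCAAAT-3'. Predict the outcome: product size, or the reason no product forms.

No product — primer B has no binding site in the template.

Primer B (TTAGATTTTCAAAT) does not match the top strand, and its reverse complement ATTTGAAAATCTAA does not match either.
With no annealing site for primer B, no amplification occurs.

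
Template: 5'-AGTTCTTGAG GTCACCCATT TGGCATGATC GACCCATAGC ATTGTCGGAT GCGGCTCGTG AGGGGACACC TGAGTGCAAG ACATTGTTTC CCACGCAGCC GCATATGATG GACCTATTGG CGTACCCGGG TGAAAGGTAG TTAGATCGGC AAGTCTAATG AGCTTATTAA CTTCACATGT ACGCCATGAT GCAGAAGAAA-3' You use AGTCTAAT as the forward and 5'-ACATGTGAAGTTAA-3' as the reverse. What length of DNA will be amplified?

Forward primer AGTCTAAT is found on the top strand at positions 152–159.
The reverse primer's reverse complement is TTAACTTCACATGT, which matches the template at positions 167–180.
The product runs from position 152 to position 180, so its length is 180 − 152 + 1 = 29 bp.

29 bp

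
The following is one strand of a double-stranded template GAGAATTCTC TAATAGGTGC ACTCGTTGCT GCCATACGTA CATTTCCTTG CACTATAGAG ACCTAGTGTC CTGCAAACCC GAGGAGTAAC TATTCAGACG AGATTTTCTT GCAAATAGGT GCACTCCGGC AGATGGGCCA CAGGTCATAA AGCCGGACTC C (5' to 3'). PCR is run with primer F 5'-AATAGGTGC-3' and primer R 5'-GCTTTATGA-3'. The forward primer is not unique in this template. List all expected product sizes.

The forward primer AATAGGTGC matches the top strand at positions 12–20, 114–122.
The reverse primer's reverse complement is TCATAAAGC, matching at positions 145–153.
Each forward site pairs with the reverse site to give a product ending at position 153: sizes 142, 40 bp.

142 bp, 40 bp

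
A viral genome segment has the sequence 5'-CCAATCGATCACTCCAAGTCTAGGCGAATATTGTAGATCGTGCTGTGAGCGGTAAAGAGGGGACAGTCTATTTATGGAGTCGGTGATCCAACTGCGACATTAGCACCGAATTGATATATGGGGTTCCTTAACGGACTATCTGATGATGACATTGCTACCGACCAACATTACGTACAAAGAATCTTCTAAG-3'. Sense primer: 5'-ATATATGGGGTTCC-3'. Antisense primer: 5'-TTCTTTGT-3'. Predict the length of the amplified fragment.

68 bp

Forward primer ATATATGGGGTTCC is found on the top strand at positions 114–127.
The reverse primer's reverse complement is ACAAAGAA, which matches the template at positions 174–181.
Amplicon spans positions 114–181: 68 bp.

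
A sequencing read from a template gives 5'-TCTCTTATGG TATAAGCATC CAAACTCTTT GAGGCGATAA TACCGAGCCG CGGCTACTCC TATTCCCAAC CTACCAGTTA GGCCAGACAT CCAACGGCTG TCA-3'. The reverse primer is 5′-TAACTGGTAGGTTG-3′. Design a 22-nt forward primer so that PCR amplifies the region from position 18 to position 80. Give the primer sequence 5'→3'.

The reverse primer's reverse complement CAACCTACCAGTTA matches the template at positions 67–80; the product starts at position 18.
The forward primer is identical to the top strand over positions 18–39: ATCCAAACTCTTTGAGGCGATA.

5'-ATCCAAACTCTTTGAGGCGATA-3'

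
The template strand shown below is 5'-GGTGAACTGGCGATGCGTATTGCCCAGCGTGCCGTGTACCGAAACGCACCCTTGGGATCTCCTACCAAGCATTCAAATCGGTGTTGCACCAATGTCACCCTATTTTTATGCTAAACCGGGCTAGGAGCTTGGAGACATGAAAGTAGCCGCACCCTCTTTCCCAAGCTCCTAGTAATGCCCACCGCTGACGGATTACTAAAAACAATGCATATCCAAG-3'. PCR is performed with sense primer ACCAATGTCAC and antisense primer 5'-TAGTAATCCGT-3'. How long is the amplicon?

The forward primer matches the template at positions 88–98.
The reverse primer's reverse complement is ACGGATTACTA, which matches the template at positions 188–198.
The product runs from position 88 to position 198, so its length is 198 − 88 + 1 = 111 bp.

111 bp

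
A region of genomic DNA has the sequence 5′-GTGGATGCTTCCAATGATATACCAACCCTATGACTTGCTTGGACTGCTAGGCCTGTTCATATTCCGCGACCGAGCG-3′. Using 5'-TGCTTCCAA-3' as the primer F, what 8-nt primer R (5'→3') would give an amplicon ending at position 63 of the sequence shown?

5'-AATATGAA-3'

The forward primer binds at positions 6–14; the product's 3' end on the top strand is position 63.
The reverse primer anneals to the top strand over positions 56–63, i.e. to TTCATATT.
Its sequence written 5'→3' is the reverse complement: AATATGAA.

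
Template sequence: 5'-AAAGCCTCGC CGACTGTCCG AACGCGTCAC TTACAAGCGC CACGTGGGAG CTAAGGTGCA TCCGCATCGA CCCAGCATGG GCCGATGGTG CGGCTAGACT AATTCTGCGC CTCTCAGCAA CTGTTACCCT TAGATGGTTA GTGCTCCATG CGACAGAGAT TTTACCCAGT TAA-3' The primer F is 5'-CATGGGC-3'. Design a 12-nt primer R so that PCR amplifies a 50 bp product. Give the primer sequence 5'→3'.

The forward primer binds at positions 76–82, so a 50 bp product ends at position 76 + 50 − 1 = 125.
The reverse primer anneals to the top strand over positions 114–125, i.e. to TCAGCAACTGTT.
Its sequence written 5'→3' is the reverse complement: AACAGTTGCTGA.

5'-AACAGTTGCTGA-3'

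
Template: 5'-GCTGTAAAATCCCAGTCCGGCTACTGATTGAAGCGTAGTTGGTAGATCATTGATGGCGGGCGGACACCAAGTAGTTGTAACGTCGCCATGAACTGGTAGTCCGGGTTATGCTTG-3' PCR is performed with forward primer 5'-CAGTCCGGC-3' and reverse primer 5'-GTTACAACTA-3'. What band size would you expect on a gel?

The forward primer matches the template at positions 13–21.
Taking the reverse complement of GTTACAACTA gives TAGTTGTAAC, found at positions 72–81 on the template; the primer anneals here to the top strand with its 3' end pointing upstream.
Amplicon spans positions 13–81: 69 bp.

69 bp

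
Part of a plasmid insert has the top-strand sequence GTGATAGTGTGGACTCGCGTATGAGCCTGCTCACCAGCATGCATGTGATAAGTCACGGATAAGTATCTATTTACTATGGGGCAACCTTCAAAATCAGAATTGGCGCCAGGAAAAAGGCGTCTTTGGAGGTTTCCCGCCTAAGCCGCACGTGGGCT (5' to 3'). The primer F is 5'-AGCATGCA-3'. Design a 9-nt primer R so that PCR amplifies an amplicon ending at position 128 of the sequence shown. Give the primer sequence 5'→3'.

5'-CTCCAAAGA-3'

The forward primer binds at positions 36–43; the product's 3' end on the top strand is position 128.
The reverse primer anneals to the top strand over positions 120–128, i.e. to TCTTTGGAG.
Its sequence written 5'→3' is the reverse complement: CTCCAAAGA.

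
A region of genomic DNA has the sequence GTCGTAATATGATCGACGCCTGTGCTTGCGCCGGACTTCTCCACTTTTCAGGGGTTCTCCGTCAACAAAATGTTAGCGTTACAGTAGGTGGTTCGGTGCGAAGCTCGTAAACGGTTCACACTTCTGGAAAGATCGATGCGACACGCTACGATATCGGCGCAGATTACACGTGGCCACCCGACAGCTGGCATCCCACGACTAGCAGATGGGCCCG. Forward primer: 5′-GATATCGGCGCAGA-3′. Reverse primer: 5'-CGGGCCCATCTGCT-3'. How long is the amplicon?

65 bp

The forward primer matches the template at positions 150–163.
The reverse primer's reverse complement is AGCAGATGGGCCCG, which matches the template at positions 201–214.
The product runs from position 150 to position 214, so its length is 214 − 150 + 1 = 65 bp.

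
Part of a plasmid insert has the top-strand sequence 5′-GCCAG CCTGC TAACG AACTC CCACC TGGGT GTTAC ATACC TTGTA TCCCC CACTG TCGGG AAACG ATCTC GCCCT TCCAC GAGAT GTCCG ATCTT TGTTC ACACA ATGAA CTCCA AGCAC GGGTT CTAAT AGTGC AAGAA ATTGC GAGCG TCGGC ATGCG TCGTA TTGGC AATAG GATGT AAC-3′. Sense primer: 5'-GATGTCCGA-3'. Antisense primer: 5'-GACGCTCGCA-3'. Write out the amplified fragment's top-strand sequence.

The forward primer matches the template at positions 83–91.
The reverse primer's reverse complement is TGCGAGCGTC, which matches the template at positions 143–152.
The product is the template from position 83 through 152 (70 bp).

5'-GATGTCCGATCTTTGTTCACACAATGAACTCCAAGCACGGGTTCTAATAGTGCAAGAAATTGCGAGCGTC-3'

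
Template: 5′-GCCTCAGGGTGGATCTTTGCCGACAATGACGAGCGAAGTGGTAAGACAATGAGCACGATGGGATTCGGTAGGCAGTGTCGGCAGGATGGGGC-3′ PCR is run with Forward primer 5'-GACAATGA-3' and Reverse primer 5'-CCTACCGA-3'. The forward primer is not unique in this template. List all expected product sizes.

The forward primer GACAATGA matches the top strand at positions 22–29, 45–52.
The reverse primer's reverse complement is TCGGTAGG, matching at positions 65–72.
Each forward site pairs with the reverse site to give a product ending at position 72: sizes 51, 28 bp.

51 bp, 28 bp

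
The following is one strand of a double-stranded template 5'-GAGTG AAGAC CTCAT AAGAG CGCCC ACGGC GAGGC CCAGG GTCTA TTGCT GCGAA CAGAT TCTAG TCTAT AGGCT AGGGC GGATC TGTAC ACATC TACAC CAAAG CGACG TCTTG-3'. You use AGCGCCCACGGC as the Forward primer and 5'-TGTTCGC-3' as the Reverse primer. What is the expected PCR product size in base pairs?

39 bp

Forward primer AGCGCCCACGGC is found on the top strand at positions 19–30.
The reverse primer's reverse complement is GCGAACA, which matches the template at positions 51–57.
The product runs from position 19 to position 57, so its length is 57 − 19 + 1 = 39 bp.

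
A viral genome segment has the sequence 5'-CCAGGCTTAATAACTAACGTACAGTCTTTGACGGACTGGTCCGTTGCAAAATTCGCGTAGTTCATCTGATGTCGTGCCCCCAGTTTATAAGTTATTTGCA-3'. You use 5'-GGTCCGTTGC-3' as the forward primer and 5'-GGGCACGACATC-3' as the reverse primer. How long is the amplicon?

Forward primer GGTCCGTTGC is found on the top strand at positions 38–47.
Reverse complement of the reverse primer: GATGTCGTGCCC. This occurs on the top strand at positions 68–79.
The product runs from position 38 to position 79, so its length is 79 − 38 + 1 = 42 bp.

42 bp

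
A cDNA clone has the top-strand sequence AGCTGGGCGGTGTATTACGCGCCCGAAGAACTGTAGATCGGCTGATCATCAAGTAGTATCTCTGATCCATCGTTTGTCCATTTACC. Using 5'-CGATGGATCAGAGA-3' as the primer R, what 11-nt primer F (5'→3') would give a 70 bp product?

5'-CTGGGCGGTGT-3'

The reverse primer's reverse complement TCTCTGATCCATCG matches the template at positions 59–72, so the product ends at position 72.
A 70 bp product then starts at position 72 − 70 + 1 = 3.
The forward primer is identical to the top strand there: CTGGGCGGTGT.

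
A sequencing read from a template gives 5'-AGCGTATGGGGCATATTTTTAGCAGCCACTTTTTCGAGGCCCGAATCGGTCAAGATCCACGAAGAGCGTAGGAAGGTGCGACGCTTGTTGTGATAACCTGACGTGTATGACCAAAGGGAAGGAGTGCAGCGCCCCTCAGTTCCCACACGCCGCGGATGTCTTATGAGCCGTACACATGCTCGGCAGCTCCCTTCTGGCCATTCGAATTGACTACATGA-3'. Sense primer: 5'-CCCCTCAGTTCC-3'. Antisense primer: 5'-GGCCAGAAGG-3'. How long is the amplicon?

Scanning the template, CCCCTCAGTTCC occurs at positions 132–143; this primer anneals to the bottom strand there with its 3' end pointing downstream.
The reverse primer's reverse complement is CCTTCTGGCC, which matches the template at positions 190–199.
Product length = (reverse-primer end) − (forward-primer start) + 1 = 199 − 132 + 1 = 68 bp.

68 bp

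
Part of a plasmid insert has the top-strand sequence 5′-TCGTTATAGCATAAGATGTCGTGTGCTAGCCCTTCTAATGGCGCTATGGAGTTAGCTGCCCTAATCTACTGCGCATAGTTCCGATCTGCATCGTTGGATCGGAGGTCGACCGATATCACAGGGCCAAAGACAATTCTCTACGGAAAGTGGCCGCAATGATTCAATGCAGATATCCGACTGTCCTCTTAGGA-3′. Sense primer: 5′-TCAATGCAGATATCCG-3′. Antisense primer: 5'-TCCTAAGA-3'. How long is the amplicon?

The forward primer matches the template at positions 161–176.
Reverse complement of the reverse primer: TCTTAGGA. This occurs on the top strand at positions 184–191.
Amplicon spans positions 161–191: 31 bp.

31 bp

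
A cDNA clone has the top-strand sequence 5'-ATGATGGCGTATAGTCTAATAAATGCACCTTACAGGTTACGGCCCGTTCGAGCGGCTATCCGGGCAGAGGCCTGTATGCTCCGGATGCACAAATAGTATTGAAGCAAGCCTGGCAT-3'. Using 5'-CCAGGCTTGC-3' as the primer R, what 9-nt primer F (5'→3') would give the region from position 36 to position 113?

The reverse primer's reverse complement GCAAGCCTGG matches the template at positions 104–113; the product starts at position 36.
The forward primer is identical to the top strand over positions 36–44: GTTACGGCC.

5'-GTTACGGCC-3'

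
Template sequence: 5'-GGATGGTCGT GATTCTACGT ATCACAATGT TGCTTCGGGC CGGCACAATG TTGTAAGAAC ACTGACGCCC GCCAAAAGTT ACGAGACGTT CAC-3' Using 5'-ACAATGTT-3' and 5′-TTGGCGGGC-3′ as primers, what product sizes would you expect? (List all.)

52 bp, 31 bp

The forward primer ACAATGTT matches the top strand at positions 24–31, 45–52.
The reverse primer's reverse complement is GCCCGCCAA, matching at positions 67–75.
Each forward site pairs with the reverse site to give a product ending at position 75: sizes 52, 31 bp.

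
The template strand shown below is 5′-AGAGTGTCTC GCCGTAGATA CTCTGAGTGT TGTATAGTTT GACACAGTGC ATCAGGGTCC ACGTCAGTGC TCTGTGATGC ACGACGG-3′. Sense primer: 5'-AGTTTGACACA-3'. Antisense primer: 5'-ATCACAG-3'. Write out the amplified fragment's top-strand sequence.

5'-AGTTTGACACAGTGCATCAGGGTCCACGTCAGTGCTCTGTGAT-3'

Scanning the template, AGTTTGACACA occurs at positions 36–46; this primer anneals to the bottom strand there with its 3' end pointing downstream.
Taking the reverse complement of ATCACAG gives CTGTGAT, found at positions 72–78 on the template; the primer anneals here to the top strand with its 3' end pointing upstream.
The product is the template from position 36 through 78 (43 bp).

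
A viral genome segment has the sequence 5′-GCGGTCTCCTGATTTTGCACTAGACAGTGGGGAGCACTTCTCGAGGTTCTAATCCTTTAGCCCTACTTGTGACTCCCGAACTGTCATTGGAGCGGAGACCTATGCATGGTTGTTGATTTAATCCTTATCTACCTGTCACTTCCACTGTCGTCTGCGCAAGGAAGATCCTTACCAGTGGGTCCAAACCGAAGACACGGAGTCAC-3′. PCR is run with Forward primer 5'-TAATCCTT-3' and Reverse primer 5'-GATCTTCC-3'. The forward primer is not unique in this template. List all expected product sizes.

118 bp, 49 bp

The forward primer TAATCCTT matches the top strand at positions 50–57, 119–126.
The reverse primer's reverse complement is GGAAGATC, matching at positions 160–167.
Each forward site pairs with the reverse site to give a product ending at position 167: sizes 118, 49 bp.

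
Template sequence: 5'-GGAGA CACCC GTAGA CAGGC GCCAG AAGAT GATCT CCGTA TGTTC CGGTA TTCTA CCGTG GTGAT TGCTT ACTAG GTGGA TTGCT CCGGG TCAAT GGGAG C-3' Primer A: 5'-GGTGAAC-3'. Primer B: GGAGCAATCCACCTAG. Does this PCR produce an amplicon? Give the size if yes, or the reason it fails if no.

Primer A (GGTGAAC) does not match the top strand, and its reverse complement GTTCACC does not match either.
With no annealing site for primer A, no amplification occurs.

No product — primer A has no binding site in the template.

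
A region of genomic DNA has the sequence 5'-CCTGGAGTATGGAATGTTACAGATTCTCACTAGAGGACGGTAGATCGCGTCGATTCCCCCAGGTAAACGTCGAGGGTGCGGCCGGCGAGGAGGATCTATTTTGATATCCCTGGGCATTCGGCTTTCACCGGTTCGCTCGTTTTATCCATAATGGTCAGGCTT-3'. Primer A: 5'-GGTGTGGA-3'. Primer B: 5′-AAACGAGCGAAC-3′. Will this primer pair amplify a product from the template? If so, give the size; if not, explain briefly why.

No product — primer A has no binding site in the template.

Primer A (GGTGTGGA) does not match the top strand, and its reverse complement TCCACACC does not match either.
With no annealing site for primer A, no amplification occurs.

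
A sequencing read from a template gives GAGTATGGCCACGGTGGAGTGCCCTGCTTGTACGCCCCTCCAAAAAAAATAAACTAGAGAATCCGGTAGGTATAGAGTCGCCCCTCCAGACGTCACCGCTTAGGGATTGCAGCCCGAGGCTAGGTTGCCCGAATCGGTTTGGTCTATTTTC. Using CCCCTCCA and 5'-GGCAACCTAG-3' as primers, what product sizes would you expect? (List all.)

The forward primer CCCCTCCA matches the top strand at positions 35–42, 81–88.
The reverse primer's reverse complement is CTAGGTTGCC, matching at positions 120–129.
Each forward site pairs with the reverse site to give a product ending at position 129: sizes 95, 49 bp.

95 bp, 49 bp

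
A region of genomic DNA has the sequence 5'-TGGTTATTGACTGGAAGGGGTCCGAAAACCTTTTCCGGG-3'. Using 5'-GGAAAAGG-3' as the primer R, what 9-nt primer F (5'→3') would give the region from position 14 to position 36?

5'-GAAGGGGTC-3'

The reverse primer's reverse complement CCTTTTCC matches the template at positions 29–36; the product starts at position 14.
The forward primer is identical to the top strand over positions 14–22: GAAGGGGTC.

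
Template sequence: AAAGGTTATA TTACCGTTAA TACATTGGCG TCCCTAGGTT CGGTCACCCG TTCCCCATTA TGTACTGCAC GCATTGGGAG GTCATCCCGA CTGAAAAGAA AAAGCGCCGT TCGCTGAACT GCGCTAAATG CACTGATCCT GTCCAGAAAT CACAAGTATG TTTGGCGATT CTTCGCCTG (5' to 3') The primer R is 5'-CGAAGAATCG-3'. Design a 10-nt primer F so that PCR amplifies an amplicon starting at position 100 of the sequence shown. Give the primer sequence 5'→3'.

The reverse primer's reverse complement CGATTCTTCG matches the template at positions 166–175; the product starts at position 100.
The forward primer is identical to the top strand over positions 100–109: AAAAGCGCCG.

5'-AAAAGCGCCG-3'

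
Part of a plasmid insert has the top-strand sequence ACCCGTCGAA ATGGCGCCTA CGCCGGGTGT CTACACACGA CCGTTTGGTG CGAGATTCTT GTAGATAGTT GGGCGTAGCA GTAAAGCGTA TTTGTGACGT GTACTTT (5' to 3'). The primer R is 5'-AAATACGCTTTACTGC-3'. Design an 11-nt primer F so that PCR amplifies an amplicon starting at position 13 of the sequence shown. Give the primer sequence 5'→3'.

5'-GGCGCCTACGC-3'

The reverse primer's reverse complement GCAGTAAAGCGTATTT matches the template at positions 78–93; the product starts at position 13.
The forward primer is identical to the top strand over positions 13–23: GGCGCCTACGC.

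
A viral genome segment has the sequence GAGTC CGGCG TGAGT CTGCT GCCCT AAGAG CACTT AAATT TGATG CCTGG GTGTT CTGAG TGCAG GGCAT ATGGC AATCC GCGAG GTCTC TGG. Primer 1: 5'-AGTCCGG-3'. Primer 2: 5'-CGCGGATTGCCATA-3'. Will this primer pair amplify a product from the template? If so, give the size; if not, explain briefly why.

Primer 1 (AGTCCGG) matches the top strand at positions 2–8; it acts as a forward primer.
Primer 2's reverse complement is TATGGCAATCCGCG, matching the top strand at positions 70–83; it acts as a reverse primer.
The 3' ends face each other across positions 2–83, giving an 82 bp product.

Yes — an 82 bp product.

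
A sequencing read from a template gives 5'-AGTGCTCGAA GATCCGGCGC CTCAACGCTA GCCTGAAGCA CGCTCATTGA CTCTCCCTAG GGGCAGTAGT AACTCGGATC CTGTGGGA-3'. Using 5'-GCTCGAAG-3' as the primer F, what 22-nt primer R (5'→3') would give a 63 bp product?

The forward primer binds at positions 4–11, so a 63 bp product ends at position 4 + 63 − 1 = 66.
The reverse primer anneals to the top strand over positions 45–66, i.e. to CATTGACTCTCCCTAGGGGCAG.
Its sequence written 5'→3' is the reverse complement: CTGCCCCTAGGGAGAGTCAATG.

5'-CTGCCCCTAGGGAGAGTCAATG-3'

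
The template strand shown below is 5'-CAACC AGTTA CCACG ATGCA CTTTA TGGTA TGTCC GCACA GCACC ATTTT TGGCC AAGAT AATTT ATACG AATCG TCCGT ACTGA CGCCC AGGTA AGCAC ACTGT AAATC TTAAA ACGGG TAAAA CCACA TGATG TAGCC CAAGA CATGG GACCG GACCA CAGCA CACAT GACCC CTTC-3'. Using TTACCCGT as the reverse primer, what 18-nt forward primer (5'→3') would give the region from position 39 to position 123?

The reverse primer's reverse complement ACGGGTAA matches the template at positions 116–123; the product starts at position 39.
The forward primer is identical to the top strand over positions 39–56: CAGCACCATTTTTGGCCA.

5'-CAGCACCATTTTTGGCCA-3'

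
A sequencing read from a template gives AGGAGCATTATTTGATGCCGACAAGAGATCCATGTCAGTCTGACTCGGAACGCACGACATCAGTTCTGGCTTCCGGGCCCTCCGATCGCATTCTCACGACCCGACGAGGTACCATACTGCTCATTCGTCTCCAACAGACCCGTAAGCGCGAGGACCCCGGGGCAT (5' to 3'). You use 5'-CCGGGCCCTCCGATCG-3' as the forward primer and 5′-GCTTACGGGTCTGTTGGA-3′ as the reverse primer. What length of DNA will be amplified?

Scanning the template, CCGGGCCCTCCGATCG occurs at positions 73–88; this primer anneals to the bottom strand there with its 3' end pointing downstream.
Taking the reverse complement of GCTTACGGGTCTGTTGGA gives TCCAACAGACCCGTAAGC, found at positions 130–147 on the template; the primer anneals here to the top strand with its 3' end pointing upstream.
The product runs from position 73 to position 147, so its length is 147 − 73 + 1 = 75 bp.

75 bp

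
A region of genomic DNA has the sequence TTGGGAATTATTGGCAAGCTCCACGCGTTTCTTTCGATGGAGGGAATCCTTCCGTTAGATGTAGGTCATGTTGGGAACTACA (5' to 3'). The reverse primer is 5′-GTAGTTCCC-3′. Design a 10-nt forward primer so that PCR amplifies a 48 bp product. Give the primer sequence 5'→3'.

The reverse primer's reverse complement GGGAACTAC matches the template at positions 73–81, so the product ends at position 81.
A 48 bp product then starts at position 81 − 48 + 1 = 34.
The forward primer is identical to the top strand there: TCGATGGAGG.

5'-TCGATGGAGG-3'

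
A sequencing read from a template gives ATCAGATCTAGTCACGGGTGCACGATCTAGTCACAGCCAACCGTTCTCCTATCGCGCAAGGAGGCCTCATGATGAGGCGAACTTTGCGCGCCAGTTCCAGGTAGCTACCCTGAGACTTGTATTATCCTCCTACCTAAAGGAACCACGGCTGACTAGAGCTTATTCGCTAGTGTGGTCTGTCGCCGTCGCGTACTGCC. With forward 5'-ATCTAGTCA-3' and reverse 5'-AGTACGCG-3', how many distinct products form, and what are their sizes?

The forward primer ATCTAGTCA matches the top strand at positions 6–14, 25–33.
The reverse primer's reverse complement is CGCGTACT, matching at positions 187–194.
Each forward site pairs with the reverse site to give a product ending at position 194: sizes 189, 170 bp.

Two products: 189 bp, 170 bp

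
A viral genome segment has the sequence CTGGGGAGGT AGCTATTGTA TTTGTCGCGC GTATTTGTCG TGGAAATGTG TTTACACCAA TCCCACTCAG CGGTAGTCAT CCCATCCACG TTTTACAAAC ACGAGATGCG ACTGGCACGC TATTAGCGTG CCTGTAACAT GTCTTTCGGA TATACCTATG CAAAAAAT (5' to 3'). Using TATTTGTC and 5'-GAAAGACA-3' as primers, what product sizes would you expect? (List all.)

The forward primer TATTTGTC matches the top strand at positions 19–26, 32–39.
The reverse primer's reverse complement is TGTCTTTC, matching at positions 140–147.
Each forward site pairs with the reverse site to give a product ending at position 147: sizes 129, 116 bp.

129 bp, 116 bp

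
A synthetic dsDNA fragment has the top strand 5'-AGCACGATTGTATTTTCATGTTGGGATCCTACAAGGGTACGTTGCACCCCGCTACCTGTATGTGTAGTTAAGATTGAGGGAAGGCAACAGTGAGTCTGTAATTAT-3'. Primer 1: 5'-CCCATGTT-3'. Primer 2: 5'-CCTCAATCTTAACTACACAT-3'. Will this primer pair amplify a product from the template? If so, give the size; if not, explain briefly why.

Primer 1 (CCCATGTT) does not match the top strand, and its reverse complement AACATGGG does not match either.
With no annealing site for primer 1, no amplification occurs.

No product — primer 1 has no binding site in the template.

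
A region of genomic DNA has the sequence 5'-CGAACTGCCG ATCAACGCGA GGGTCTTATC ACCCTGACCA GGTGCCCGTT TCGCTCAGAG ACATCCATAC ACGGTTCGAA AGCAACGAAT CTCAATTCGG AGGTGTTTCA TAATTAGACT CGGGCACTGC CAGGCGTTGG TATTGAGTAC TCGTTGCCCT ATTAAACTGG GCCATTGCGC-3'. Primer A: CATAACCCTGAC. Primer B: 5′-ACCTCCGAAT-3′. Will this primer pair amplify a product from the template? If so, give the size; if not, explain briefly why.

No product — primer A has no binding site in the template.

Primer A (CATAACCCTGAC) does not match the top strand, and its reverse complement GTCAGGGTTATG does not match either.
With no annealing site for primer A, no amplification occurs.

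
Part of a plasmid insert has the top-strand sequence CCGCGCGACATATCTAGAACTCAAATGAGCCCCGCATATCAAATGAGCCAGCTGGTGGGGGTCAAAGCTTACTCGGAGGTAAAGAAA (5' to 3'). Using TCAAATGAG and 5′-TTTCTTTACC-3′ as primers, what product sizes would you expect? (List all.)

67 bp, 49 bp

The forward primer TCAAATGAG matches the top strand at positions 21–29, 39–47.
The reverse primer's reverse complement is GGTAAAGAAA, matching at positions 78–87.
Each forward site pairs with the reverse site to give a product ending at position 87: sizes 67, 49 bp.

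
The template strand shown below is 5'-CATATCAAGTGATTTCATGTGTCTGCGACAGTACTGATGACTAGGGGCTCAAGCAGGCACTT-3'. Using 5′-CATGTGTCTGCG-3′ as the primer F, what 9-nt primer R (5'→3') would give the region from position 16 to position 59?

5'-TGCCTGCTT-3'

The product's 3' end on the top strand is position 59.
The reverse primer anneals to the top strand over positions 51–59, i.e. to AAGCAGGCA.
Its sequence written 5'→3' is the reverse complement: TGCCTGCTT.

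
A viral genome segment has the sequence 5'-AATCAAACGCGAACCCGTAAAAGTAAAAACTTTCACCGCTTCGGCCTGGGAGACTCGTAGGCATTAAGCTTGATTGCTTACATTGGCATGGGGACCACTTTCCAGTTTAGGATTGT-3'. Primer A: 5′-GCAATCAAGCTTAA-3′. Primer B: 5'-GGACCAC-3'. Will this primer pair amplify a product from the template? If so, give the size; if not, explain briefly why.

Primer A (GCAATCAAGCTTAA) has reverse complement TTAAGCTTGATTGC, which matches the top strand at positions 64–77; primer A anneals to the top strand there with its 3' end pointing upstream toward position 64.
Primer B (GGACCAC) matches the top strand directly at positions 92–98; it anneals to the bottom strand with its 3' end pointing downstream toward position 98.
The 3' ends diverge (primer A extends toward position 1, primer B toward position 116), so the primers never converge on a shared product.

No product — the primers' 3' ends point away from each other.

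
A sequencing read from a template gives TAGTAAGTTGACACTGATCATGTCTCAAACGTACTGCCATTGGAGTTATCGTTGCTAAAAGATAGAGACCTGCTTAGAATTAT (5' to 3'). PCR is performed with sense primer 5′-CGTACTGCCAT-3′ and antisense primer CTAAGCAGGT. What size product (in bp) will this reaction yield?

48 bp

Forward primer CGTACTGCCAT is found on the top strand at positions 30–40.
Reverse complement of the reverse primer: ACCTGCTTAG. This occurs on the top strand at positions 68–77.
The product runs from position 30 to position 77, so its length is 77 − 30 + 1 = 48 bp.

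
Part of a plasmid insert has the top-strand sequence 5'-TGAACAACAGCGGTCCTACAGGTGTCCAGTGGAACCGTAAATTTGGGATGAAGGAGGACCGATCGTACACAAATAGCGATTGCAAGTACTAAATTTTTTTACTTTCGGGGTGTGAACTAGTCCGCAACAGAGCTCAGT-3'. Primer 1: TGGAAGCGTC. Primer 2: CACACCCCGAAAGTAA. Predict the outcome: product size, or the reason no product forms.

No product — primer 1 has no binding site in the template.

Primer 1 (TGGAAGCGTC) does not match the top strand, and its reverse complement GACGCTTCCA does not match either.
With no annealing site for primer 1, no amplification occurs.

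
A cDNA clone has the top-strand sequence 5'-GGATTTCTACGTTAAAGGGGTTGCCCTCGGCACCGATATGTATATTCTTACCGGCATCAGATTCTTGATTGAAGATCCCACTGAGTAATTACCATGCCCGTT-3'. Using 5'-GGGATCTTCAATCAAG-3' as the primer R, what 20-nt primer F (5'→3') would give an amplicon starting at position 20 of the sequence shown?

5'-GTTGCCCTCGGCACCGATAT-3'

The reverse primer's reverse complement CTTGATTGAAGATCCC matches the template at positions 64–79; the product starts at position 20.
The forward primer is identical to the top strand over positions 20–39: GTTGCCCTCGGCACCGATAT.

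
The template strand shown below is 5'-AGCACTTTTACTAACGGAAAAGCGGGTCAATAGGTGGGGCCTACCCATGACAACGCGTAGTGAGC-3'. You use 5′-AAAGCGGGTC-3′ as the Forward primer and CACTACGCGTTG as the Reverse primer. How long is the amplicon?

44 bp

Forward primer AAAGCGGGTC is found on the top strand at positions 19–28.
Taking the reverse complement of CACTACGCGTTG gives CAACGCGTAGTG, found at positions 51–62 on the template; the primer anneals here to the top strand with its 3' end pointing upstream.
Product length = (reverse-primer end) − (forward-primer start) + 1 = 62 − 19 + 1 = 44 bp.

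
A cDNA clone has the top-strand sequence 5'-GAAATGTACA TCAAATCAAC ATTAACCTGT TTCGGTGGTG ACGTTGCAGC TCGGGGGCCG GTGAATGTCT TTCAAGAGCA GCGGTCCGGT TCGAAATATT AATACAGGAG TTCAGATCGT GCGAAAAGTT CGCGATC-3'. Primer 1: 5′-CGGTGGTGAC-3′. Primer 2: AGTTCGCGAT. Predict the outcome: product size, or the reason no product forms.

No product — both primers anneal to the same strand and extend in the same direction.

Primer 1 (CGGTGGTGAC) matches the top strand at positions 33–42 (3' end points downstream).
Primer 2 (AGTTCGCGAT) also matches the top strand directly, at positions 127–136 — its reverse complement ATCGCGAACT is not present.
Both primers anneal to the bottom strand with 3' ends pointing the same way, so neither can prime synthesis back toward the other.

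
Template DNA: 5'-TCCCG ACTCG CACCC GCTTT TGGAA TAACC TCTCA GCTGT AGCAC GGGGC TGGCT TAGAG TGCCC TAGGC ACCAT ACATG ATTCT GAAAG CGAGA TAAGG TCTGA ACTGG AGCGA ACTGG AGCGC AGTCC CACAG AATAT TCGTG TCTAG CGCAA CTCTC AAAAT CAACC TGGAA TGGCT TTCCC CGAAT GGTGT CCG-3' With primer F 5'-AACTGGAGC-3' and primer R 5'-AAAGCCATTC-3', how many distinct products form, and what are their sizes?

Two products: 78 bp, 68 bp

The forward primer AACTGGAGC matches the top strand at positions 105–113, 115–123.
The reverse primer's reverse complement is GAATGGCTTT, matching at positions 173–182.
Each forward site pairs with the reverse site to give a product ending at position 182: sizes 78, 68 bp.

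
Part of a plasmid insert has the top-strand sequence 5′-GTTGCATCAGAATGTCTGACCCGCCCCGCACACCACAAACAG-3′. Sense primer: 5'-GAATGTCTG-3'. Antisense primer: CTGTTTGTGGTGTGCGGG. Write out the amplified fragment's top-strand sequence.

The forward primer matches the template at positions 10–18.
Reverse complement of the reverse primer: CCCGCACACCACAAACAG. This occurs on the top strand at positions 25–42.
The product is the template from position 10 through 42 (33 bp).

5'-GAATGTCTGACCCGCCCCGCACACCACAAACAG-3'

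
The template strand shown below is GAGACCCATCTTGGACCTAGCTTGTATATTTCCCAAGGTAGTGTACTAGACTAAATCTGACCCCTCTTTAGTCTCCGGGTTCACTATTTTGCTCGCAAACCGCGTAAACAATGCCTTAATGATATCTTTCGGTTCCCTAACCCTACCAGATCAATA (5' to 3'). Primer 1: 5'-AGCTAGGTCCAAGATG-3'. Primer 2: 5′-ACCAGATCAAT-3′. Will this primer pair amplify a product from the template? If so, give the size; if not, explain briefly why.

No product — the primers' 3' ends point away from each other.

Primer 1 (AGCTAGGTCCAAGATG) has reverse complement CATCTTGGACCTAGCT, which matches the top strand at positions 7–22; primer 1 anneals to the top strand there with its 3' end pointing upstream toward position 7.
Primer 2 (ACCAGATCAAT) matches the top strand directly at positions 145–155; it anneals to the bottom strand with its 3' end pointing downstream toward position 155.
The 3' ends diverge (primer 1 extends toward position 1, primer 2 toward position 156), so the primers never converge on a shared product.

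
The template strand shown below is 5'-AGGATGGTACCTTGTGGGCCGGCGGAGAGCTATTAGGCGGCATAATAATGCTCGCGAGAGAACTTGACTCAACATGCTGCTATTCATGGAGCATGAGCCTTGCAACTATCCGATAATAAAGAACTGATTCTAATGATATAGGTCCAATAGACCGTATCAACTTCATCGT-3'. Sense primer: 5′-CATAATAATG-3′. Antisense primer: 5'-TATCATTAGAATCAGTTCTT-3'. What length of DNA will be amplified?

Scanning the template, CATAATAATG occurs at positions 41–50; this primer anneals to the bottom strand there with its 3' end pointing downstream.
The reverse primer's reverse complement is AAGAACTGATTCTAATGATA, which matches the template at positions 119–138.
Amplicon spans positions 41–138: 98 bp.

98 bp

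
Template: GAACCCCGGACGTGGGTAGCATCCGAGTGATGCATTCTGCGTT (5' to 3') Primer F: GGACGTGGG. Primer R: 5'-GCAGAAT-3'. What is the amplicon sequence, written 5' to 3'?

5'-GGACGTGGGTAGCATCCGAGTGATGCATTCTGC-3'

Scanning the template, GGACGTGGG occurs at positions 8–16; this primer anneals to the bottom strand there with its 3' end pointing downstream.
Reverse complement of the reverse primer: ATTCTGC. This occurs on the top strand at positions 34–40.
The product is the template from position 8 through 40 (33 bp).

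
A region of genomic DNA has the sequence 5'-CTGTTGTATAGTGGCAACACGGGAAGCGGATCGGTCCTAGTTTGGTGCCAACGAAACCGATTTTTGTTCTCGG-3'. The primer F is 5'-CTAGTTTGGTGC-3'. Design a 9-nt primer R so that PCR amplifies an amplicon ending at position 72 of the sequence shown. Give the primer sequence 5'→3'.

5'-CGAGAACAA-3'

The forward primer binds at positions 37–48; the product's 3' end on the top strand is position 72.
The reverse primer anneals to the top strand over positions 64–72, i.e. to TTGTTCTCG.
Its sequence written 5'→3' is the reverse complement: CGAGAACAA.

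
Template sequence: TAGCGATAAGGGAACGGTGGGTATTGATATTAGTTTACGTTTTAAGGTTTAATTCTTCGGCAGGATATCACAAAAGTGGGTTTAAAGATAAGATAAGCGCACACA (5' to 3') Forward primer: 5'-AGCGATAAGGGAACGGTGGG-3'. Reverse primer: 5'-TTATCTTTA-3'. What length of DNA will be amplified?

Forward primer AGCGATAAGGGAACGGTGGG is found on the top strand at positions 2–21.
Taking the reverse complement of TTATCTTTA gives TAAAGATAA, found at positions 83–91 on the template; the primer anneals here to the top strand with its 3' end pointing upstream.
Product length = (reverse-primer end) − (forward-primer start) + 1 = 91 − 2 + 1 = 90 bp.

90 bp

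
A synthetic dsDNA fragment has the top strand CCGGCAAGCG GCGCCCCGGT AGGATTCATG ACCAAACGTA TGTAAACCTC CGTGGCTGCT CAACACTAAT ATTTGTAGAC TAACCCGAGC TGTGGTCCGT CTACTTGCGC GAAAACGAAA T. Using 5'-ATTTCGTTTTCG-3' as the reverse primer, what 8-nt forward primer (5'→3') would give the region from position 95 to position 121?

The reverse primer's reverse complement CGAAAACGAAAT matches the template at positions 110–121; the product starts at position 95.
The forward primer is identical to the top strand over positions 95–102: GTCCGTCT.

5'-GTCCGTCT-3'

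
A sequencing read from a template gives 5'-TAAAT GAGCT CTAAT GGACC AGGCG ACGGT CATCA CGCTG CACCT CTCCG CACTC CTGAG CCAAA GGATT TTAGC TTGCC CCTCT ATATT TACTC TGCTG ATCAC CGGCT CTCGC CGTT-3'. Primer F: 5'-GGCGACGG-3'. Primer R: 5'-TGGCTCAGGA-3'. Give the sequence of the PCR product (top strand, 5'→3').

Forward primer GGCGACGG is found on the top strand at positions 22–29.
Taking the reverse complement of TGGCTCAGGA gives TCCTGAGCCA, found at positions 54–63 on the template; the primer anneals here to the top strand with its 3' end pointing upstream.
The product is the template from position 22 through 63 (42 bp).

5'-GGCGACGGTCATCACGCTGCACCTCTCCGCACTCCTGAGCCA-3'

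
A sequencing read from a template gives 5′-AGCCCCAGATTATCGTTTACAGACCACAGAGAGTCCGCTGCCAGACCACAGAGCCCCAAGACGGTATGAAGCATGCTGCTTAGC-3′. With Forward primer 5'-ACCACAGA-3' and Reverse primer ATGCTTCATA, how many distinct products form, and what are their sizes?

Two products: 52 bp, 30 bp

The forward primer ACCACAGA matches the top strand at positions 23–30, 45–52.
The reverse primer's reverse complement is TATGAAGCAT, matching at positions 65–74.
Each forward site pairs with the reverse site to give a product ending at position 74: sizes 52, 30 bp.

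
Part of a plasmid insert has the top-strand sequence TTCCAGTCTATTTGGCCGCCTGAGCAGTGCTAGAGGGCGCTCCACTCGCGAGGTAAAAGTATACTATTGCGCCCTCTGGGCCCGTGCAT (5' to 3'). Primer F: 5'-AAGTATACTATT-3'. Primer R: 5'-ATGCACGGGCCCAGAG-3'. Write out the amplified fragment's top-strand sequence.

5'-AAGTATACTATTGCGCCCTCTGGGCCCGTGCAT-3'

Forward primer AAGTATACTATT is found on the top strand at positions 57–68.
The reverse primer's reverse complement is CTCTGGGCCCGTGCAT, which matches the template at positions 74–89.
The product is the template from position 57 through 89 (33 bp).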